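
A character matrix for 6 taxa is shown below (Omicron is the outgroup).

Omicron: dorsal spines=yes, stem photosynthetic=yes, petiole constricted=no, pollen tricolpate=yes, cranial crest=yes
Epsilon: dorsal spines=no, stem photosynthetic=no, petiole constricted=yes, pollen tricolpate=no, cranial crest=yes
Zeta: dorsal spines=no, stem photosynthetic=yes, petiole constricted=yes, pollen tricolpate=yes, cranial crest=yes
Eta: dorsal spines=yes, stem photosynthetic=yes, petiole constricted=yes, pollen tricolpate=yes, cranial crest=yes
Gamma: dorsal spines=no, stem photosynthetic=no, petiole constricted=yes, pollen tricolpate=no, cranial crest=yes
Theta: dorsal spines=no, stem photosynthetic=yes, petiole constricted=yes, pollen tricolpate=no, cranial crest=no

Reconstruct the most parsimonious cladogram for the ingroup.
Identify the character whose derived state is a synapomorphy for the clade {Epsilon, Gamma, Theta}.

Character polarity is set by the outgroup: the derived state is whichever differs from the outgroup's state, so for dorsal spines, stem photosynthetic, pollen tricolpate, cranial crest the derived state is 'no', and for the remaining characters it is 'yes'.
dorsal spines: derived state 'no' in Epsilon, Gamma, Theta, and Zeta only — synapomorphy for {Epsilon, Gamma, Theta, Zeta}.
stem photosynthetic (derived state 'no') is shared by Epsilon and Gamma — a synapomorphy uniting that clade.
petiole constricted (derived state 'yes') is shared by all ingroup taxa — unites the whole ingroup.
Only Epsilon, Gamma, and Theta show the derived state 'no' for pollen tricolpate, supporting them as a clade.
cranial crest: derived state 'no' in Theta only — an autapomorphy, so it tells us nothing about relationships among taxa.
Most parsimonious ingroup topology: ((((Gamma,Epsilon),Theta),Zeta),Eta).
The clade {Epsilon, Gamma, Theta} is supported by pollen tricolpate: its derived state 'no' occurs in exactly those taxa and in no other taxon (including the outgroup).

pollen tricolpate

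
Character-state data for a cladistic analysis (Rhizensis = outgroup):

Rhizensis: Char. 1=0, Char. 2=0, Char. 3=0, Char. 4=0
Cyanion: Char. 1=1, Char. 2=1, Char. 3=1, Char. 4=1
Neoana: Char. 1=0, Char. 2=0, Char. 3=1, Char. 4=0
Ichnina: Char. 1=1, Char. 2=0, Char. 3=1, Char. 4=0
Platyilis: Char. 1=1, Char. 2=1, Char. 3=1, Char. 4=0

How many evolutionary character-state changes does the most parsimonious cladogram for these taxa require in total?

4

The outgroup has state '0' for every character, so '1' is the derived state throughout.
Char. 1: derived state '1' in Cyanion, Ichnina, and Platyilis only — synapomorphy for {Cyanion, Ichnina, Platyilis}.
Only Cyanion and Platyilis show the derived state '1' for Char. 2, supporting them as a clade.
Char. 3 (derived state '1') is shared by all ingroup taxa — unites the whole ingroup.
Char. 4: derived state '1' in Cyanion only — an autapomorphy, so it tells us nothing about relationships among taxa.
Most parsimonious ingroup topology: (((Cyanion,Platyilis),Ichnina),Neoana).
Changes per character on this tree: Char. 1: 1; Char. 2: 1; Char. 3: 1; Char. 4: 1.
Total = 4.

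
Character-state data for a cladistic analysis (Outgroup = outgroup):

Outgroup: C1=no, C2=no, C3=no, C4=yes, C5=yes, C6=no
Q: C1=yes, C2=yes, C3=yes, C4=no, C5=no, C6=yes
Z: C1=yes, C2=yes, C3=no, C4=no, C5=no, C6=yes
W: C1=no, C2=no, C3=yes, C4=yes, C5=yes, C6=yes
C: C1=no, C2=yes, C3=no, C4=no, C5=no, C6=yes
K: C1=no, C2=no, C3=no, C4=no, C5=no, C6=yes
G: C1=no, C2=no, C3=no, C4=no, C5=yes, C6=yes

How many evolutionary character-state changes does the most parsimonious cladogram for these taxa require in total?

7

Character polarity is set by the outgroup: the derived state is whichever differs from the outgroup's state, so for C4, C5 the derived state is 'no', and for the remaining characters it is 'yes'.
C1: derived state 'yes' in Q and Z only — synapomorphy for {Q, Z}.
C2: derived state 'yes' in C, Q, and Z only — synapomorphy for {C, Q, Z}.
C3 (state 'yes') occurs in Q and W but conflicts with the nesting implied by the other characters — most parsimoniously interpreted as homoplasy.
C4 (derived state 'no') is shared by C, G, K, Q, and Z — a synapomorphy uniting that clade.
C5 (derived state 'no') is shared by C, K, Q, and Z — a synapomorphy uniting that clade.
All ingroup taxa share the derived state 'yes' for C6; it defines the ingroup but does not resolve relationships within it.
Most parsimonious ingroup topology: (((((Q,Z),C),K),G),W).
Changes per character on this tree: C1: 1; C2: 1; C3: 2; C4: 1; C5: 1; C6: 1.
Total = 7.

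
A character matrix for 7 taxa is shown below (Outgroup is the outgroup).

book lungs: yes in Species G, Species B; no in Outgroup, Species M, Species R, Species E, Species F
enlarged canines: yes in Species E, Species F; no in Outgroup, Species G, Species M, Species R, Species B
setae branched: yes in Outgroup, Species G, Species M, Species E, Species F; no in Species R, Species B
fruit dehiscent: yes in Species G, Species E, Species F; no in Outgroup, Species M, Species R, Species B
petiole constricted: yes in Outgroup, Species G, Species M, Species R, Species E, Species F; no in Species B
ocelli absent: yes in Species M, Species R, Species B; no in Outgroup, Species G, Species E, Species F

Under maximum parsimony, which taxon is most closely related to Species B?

Character polarity is set by the outgroup: the derived state is whichever differs from the outgroup's state, so for setae branched, petiole constricted the derived state is 'no', and for the remaining characters it is 'yes'.
book lungs groups Species B and Species G, which is incompatible with the clades supported by the remaining characters; treating it as convergent (homoplasy) costs fewer steps than any alternative tree.
Only Species E and Species F show the derived state 'yes' for enlarged canines, supporting them as a clade.
setae branched (derived state 'no') is shared by Species B and Species R — a synapomorphy uniting that clade.
fruit dehiscent (derived state 'yes') is shared by Species E, Species F, and Species G — a synapomorphy uniting that clade.
petiole constricted: derived state 'no' in Species B only — an autapomorphy, so it tells us nothing about relationships among taxa.
Only Species B, Species M, and Species R show the derived state 'yes' for ocelli absent, supporting them as a clade.
Most parsimonious ingroup topology: ((Species G,(Species E,Species F)),(Species M,(Species R,Species B))).
Species B and Species R form a cherry on this tree, so they are sister taxa.

Species R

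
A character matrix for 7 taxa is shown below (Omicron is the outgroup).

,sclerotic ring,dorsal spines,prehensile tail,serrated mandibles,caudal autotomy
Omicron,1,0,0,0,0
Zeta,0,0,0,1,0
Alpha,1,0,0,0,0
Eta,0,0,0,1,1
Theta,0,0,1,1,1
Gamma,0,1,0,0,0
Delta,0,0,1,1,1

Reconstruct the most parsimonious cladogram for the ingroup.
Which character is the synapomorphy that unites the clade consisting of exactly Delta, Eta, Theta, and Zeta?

serrated mandibles

Character polarity is set by the outgroup: the derived state is whichever differs from the outgroup's state, so for sclerotic ring the derived state is '0', and for the remaining characters it is '1'.
Only Delta, Eta, Gamma, Theta, and Zeta show the derived state '0' for sclerotic ring, supporting them as a clade.
dorsal spines (derived state '1') is unique to Gamma (autapomorphy; uninformative for grouping).
Only Delta and Theta show the derived state '1' for prehensile tail, supporting them as a clade.
Only Delta, Eta, Theta, and Zeta show the derived state '1' for serrated mandibles, supporting them as a clade.
caudal autotomy (derived state '1') is shared by Delta, Eta, and Theta — a synapomorphy uniting that clade.
Most parsimonious ingroup topology: (((Zeta,(Eta,(Theta,Delta))),Gamma),Alpha).
The clade {Delta, Eta, Theta, Zeta} is supported by serrated mandibles: its derived state '1' occurs in exactly those taxa and in no other taxon (including the outgroup).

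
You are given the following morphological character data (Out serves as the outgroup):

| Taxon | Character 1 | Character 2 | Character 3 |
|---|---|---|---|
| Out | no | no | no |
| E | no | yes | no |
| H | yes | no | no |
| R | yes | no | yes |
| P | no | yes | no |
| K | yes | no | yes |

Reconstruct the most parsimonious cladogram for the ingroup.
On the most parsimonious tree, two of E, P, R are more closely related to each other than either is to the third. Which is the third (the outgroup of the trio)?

R

The outgroup has state 'no' for every character, so 'yes' is the derived state throughout.
Only H, K, and R show the derived state 'yes' for Character 1, supporting them as a clade.
Only E and P show the derived state 'yes' for Character 2, supporting them as a clade.
Character 3: derived state 'yes' in K and R only — synapomorphy for {K, R}.
Most parsimonious ingroup topology: ((E,P),(H,(R,K))).
P and E share a more recent common ancestor with each other than either does with R, so R is the least closely related of the three.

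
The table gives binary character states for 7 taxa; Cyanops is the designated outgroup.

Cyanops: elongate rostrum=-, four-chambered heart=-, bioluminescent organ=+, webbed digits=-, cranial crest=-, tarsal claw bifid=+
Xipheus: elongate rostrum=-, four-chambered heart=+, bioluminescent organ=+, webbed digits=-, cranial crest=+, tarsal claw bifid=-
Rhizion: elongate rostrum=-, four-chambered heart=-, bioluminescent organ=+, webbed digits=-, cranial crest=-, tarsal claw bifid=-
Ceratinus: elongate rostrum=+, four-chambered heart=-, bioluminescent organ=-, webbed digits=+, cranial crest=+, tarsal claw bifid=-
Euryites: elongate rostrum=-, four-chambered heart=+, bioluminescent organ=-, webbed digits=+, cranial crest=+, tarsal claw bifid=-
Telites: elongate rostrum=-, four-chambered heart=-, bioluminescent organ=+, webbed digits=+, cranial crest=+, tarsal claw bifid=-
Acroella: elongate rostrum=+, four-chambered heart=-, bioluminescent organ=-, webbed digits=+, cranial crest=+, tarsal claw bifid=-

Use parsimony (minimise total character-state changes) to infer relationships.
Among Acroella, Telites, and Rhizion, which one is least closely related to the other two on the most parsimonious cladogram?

Character polarity is set by the outgroup: the derived state is whichever differs from the outgroup's state, so for bioluminescent organ, tarsal claw bifid the derived state is '-', and for the remaining characters it is '+'.
elongate rostrum: derived state '+' in Acroella and Ceratinus only — synapomorphy for {Acroella, Ceratinus}.
four-chambered heart (state '+') occurs in Euryites and Xipheus but conflicts with the nesting implied by the other characters — most parsimoniously interpreted as homoplasy.
Only Acroella, Ceratinus, and Euryites show the derived state '-' for bioluminescent organ, supporting them as a clade.
webbed digits (derived state '+') is shared by Acroella, Ceratinus, Euryites, and Telites — a synapomorphy uniting that clade.
cranial crest: derived state '+' in Acroella, Ceratinus, Euryites, Telites, and Xipheus only — synapomorphy for {Acroella, Ceratinus, Euryites, Telites, Xipheus}.
All ingroup taxa share the derived state '-' for tarsal claw bifid; it defines the ingroup but does not resolve relationships within it.
Most parsimonious ingroup topology: ((Xipheus,(((Ceratinus,Acroella),Euryites),Telites)),Rhizion).
Telites and Acroella share a more recent common ancestor with each other than either does with Rhizion, so Rhizion is the least closely related of the three.

Rhizion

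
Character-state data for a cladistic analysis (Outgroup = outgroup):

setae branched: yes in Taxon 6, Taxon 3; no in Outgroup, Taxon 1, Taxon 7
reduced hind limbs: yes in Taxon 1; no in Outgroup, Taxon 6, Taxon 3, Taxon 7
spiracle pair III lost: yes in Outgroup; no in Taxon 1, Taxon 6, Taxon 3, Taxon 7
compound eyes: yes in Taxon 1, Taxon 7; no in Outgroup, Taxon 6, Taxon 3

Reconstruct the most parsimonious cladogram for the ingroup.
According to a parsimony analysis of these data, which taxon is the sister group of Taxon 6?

Taxon 3

Character polarity is set by the outgroup: the derived state is whichever differs from the outgroup's state, so for spiracle pair III lost the derived state is 'no', and for the remaining characters it is 'yes'.
setae branched (derived state 'yes') is shared by Taxon 3 and Taxon 6 — a synapomorphy uniting that clade.
reduced hind limbs: derived state 'yes' in Taxon 1 only — an autapomorphy, so it tells us nothing about relationships among taxa.
All ingroup taxa share the derived state 'no' for spiracle pair III lost; it defines the ingroup but does not resolve relationships within it.
Only Taxon 1 and Taxon 7 show the derived state 'yes' for compound eyes, supporting them as a clade.
Most parsimonious ingroup topology: ((Taxon 1,Taxon 7),(Taxon 6,Taxon 3)).
Taxon 6 and Taxon 3 form a cherry on this tree, so they are sister taxa.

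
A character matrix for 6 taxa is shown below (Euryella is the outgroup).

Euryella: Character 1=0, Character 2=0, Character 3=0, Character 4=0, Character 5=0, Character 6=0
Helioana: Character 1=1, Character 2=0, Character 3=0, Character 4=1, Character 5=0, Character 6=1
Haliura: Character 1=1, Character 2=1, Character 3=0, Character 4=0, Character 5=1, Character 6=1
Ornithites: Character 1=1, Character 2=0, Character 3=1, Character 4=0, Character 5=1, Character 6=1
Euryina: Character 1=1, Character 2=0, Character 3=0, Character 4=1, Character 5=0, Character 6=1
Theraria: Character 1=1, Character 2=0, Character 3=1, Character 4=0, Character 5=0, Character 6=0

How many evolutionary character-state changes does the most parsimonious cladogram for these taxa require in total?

The outgroup has state '0' for every character, so '1' is the derived state throughout.
All ingroup taxa share the derived state '1' for Character 1; it defines the ingroup but does not resolve relationships within it.
Character 2 (derived state '1') is unique to Haliura (autapomorphy; uninformative for grouping).
Character 3 groups Ornithites and Theraria, which is incompatible with the clades supported by the remaining characters; treating it as convergent (homoplasy) costs fewer steps than any alternative tree.
Only Euryina and Helioana show the derived state '1' for Character 4, supporting them as a clade.
Character 5: derived state '1' in Haliura and Ornithites only — synapomorphy for {Haliura, Ornithites}.
Character 6: derived state '1' in Euryina, Haliura, Helioana, and Ornithites only — synapomorphy for {Euryina, Haliura, Helioana, Ornithites}.
Most parsimonious ingroup topology: (((Helioana,Euryina),(Haliura,Ornithites)),Theraria).
Changes per character on this tree: Character 1: 1; Character 2: 1; Character 3: 2; Character 4: 1; Character 5: 1; Character 6: 1.
Total = 7.

7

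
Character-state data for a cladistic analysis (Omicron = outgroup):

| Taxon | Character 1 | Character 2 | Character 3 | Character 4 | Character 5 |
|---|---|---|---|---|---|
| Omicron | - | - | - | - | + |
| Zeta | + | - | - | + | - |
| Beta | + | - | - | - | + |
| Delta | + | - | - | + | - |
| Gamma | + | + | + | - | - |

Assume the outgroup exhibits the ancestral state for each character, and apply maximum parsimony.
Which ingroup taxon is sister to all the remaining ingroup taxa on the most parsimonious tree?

Character polarity is set by the outgroup: the derived state is whichever differs from the outgroup's state, so for Character 5 the derived state is '-', and for the remaining characters it is '+'.
Character 1 (derived state '+') is shared by all ingroup taxa — unites the whole ingroup.
Character 2 (derived state '+') is unique to Gamma (autapomorphy; uninformative for grouping).
Character 3 (derived state '+') is unique to Gamma (autapomorphy; uninformative for grouping).
Character 4 (derived state '+') is shared by Delta and Zeta — a synapomorphy uniting that clade.
Only Delta, Gamma, and Zeta show the derived state '-' for Character 5, supporting them as a clade.
Most parsimonious ingroup topology: ((Gamma,(Delta,Zeta)),Beta).
Beta is sister to the clade containing all other ingroup taxa, so it is the earliest-diverging (most basal) ingroup lineage.

Beta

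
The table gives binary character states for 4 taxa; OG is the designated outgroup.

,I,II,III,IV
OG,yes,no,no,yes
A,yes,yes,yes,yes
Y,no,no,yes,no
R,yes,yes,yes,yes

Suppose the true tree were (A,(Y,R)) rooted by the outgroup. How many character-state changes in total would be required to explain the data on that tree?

5

Map each character onto (A,(Y,R)) (rooted by OG) and count the minimum state changes it requires (Fitch parsimony):
I: 1; II: 2; III: 1; IV: 1.
Total tree length = 5.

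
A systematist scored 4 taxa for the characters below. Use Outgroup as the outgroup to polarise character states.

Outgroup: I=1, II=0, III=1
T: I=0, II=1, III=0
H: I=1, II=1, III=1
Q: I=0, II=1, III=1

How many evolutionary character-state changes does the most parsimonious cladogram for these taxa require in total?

Character polarity is set by the outgroup: the derived state is whichever differs from the outgroup's state, so for I, III the derived state is '0', and for the remaining characters it is '1'.
I: derived state '0' in Q and T only — synapomorphy for {Q, T}.
All ingroup taxa share the derived state '1' for II; it defines the ingroup but does not resolve relationships within it.
III: derived state '0' in T only — an autapomorphy, so it tells us nothing about relationships among taxa.
Most parsimonious ingroup topology: ((T,Q),H).
Changes per character on this tree: I: 1; II: 1; III: 1.
Total = 3.

3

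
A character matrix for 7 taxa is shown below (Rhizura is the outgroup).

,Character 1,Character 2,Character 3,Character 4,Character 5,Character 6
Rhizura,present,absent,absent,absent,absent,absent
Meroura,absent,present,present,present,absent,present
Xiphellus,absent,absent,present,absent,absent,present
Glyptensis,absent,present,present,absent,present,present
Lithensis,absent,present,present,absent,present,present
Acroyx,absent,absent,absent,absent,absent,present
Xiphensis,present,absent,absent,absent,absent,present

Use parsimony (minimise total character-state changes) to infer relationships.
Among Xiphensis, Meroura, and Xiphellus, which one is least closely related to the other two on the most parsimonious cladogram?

Xiphensis

Character polarity is set by the outgroup: the derived state is whichever differs from the outgroup's state, so for Character 1 the derived state is 'absent', and for the remaining characters it is 'present'.
Only Acroyx, Glyptensis, Lithensis, Meroura, and Xiphellus show the derived state 'absent' for Character 1, supporting them as a clade.
Character 2 (derived state 'present') is shared by Glyptensis, Lithensis, and Meroura — a synapomorphy uniting that clade.
Character 3 (derived state 'present') is shared by Glyptensis, Lithensis, Meroura, and Xiphellus — a synapomorphy uniting that clade.
Character 4 (derived state 'present') is unique to Meroura (autapomorphy; uninformative for grouping).
Character 5: derived state 'present' in Glyptensis and Lithensis only — synapomorphy for {Glyptensis, Lithensis}.
All ingroup taxa share the derived state 'present' for Character 6; it defines the ingroup but does not resolve relationships within it.
Most parsimonious ingroup topology: ((((Meroura,(Glyptensis,Lithensis)),Xiphellus),Acroyx),Xiphensis).
Meroura and Xiphellus share a more recent common ancestor with each other than either does with Xiphensis, so Xiphensis is the least closely related of the three.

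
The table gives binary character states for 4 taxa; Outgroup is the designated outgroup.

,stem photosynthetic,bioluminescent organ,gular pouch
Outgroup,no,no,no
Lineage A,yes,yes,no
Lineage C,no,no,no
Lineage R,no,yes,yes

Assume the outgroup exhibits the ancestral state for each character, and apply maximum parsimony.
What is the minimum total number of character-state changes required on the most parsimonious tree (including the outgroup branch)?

The outgroup has state 'no' for every character, so 'yes' is the derived state throughout.
stem photosynthetic (derived state 'yes') is unique to Lineage A (autapomorphy; uninformative for grouping).
bioluminescent organ: derived state 'yes' in Lineage A and Lineage R only — synapomorphy for {Lineage A, Lineage R}.
gular pouch (derived state 'yes') is unique to Lineage R (autapomorphy; uninformative for grouping).
Most parsimonious ingroup topology: ((Lineage A,Lineage R),Lineage C).
Changes per character on this tree: stem photosynthetic: 1; bioluminescent organ: 1; gular pouch: 1.
Total = 3.

3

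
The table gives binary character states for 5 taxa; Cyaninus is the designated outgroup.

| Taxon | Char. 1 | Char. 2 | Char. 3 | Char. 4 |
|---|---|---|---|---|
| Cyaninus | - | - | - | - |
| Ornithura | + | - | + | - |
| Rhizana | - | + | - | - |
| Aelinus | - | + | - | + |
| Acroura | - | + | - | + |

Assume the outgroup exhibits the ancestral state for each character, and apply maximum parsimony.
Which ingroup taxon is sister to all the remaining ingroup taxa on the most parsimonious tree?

The outgroup has state '-' for every character, so '+' is the derived state throughout.
Char. 1 (derived state '+') is unique to Ornithura (autapomorphy; uninformative for grouping).
Only Acroura, Aelinus, and Rhizana show the derived state '+' for Char. 2, supporting them as a clade.
Char. 3: derived state '+' in Ornithura only — an autapomorphy, so it tells us nothing about relationships among taxa.
Only Acroura and Aelinus show the derived state '+' for Char. 4, supporting them as a clade.
Most parsimonious ingroup topology: (Ornithura,(Rhizana,(Aelinus,Acroura))).
Ornithura is sister to the clade containing all other ingroup taxa, so it is the earliest-diverging (most basal) ingroup lineage.

Ornithura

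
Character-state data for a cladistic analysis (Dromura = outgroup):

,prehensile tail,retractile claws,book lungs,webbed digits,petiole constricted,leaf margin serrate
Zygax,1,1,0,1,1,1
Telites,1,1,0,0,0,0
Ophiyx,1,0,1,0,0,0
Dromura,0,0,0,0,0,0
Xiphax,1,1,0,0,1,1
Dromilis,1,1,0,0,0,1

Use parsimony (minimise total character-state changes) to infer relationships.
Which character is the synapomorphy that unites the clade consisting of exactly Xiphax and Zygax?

petiole constricted

The outgroup has state '0' for every character, so '1' is the derived state throughout.
prehensile tail (derived state '1') is shared by all ingroup taxa — unites the whole ingroup.
Only Dromilis, Telites, Xiphax, and Zygax show the derived state '1' for retractile claws, supporting them as a clade.
book lungs: derived state '1' in Ophiyx only — an autapomorphy, so it tells us nothing about relationships among taxa.
webbed digits (derived state '1') is unique to Zygax (autapomorphy; uninformative for grouping).
petiole constricted (derived state '1') is shared by Xiphax and Zygax — a synapomorphy uniting that clade.
leaf margin serrate: derived state '1' in Dromilis, Xiphax, and Zygax only — synapomorphy for {Dromilis, Xiphax, Zygax}.
Most parsimonious ingroup topology: ((((Xiphax,Zygax),Dromilis),Telites),Ophiyx).
The clade {Xiphax, Zygax} is supported by petiole constricted: its derived state '1' occurs in exactly those taxa and in no other taxon (including the outgroup).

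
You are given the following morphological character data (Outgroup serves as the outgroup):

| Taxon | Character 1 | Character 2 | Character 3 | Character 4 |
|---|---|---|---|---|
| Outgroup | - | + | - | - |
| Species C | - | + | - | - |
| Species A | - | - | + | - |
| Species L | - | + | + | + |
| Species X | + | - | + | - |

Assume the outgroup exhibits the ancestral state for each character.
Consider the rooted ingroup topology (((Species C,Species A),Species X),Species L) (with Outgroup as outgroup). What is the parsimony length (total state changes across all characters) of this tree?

Map each character onto (((Species C,Species A),Species X),Species L) (rooted by Outgroup) and count the minimum state changes it requires (Fitch parsimony):
Character 1: 1; Character 2: 2; Character 3: 2; Character 4: 1.
Total tree length = 6.

6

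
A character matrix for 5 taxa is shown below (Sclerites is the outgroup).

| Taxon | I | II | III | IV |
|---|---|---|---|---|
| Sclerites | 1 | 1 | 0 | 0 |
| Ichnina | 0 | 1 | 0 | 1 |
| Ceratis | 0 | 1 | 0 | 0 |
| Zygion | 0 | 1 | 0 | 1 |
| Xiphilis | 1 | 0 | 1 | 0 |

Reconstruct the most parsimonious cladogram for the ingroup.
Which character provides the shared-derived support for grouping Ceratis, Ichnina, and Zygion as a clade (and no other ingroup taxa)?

Character polarity is set by the outgroup: the derived state is whichever differs from the outgroup's state, so for I, II the derived state is '0', and for the remaining characters it is '1'.
I (derived state '0') is shared by Ceratis, Ichnina, and Zygion — a synapomorphy uniting that clade.
II: derived state '0' in Xiphilis only — an autapomorphy, so it tells us nothing about relationships among taxa.
III: derived state '1' in Xiphilis only — an autapomorphy, so it tells us nothing about relationships among taxa.
IV (derived state '1') is shared by Ichnina and Zygion — a synapomorphy uniting that clade.
Most parsimonious ingroup topology: (((Zygion,Ichnina),Ceratis),Xiphilis).
The clade {Ceratis, Ichnina, Zygion} is supported by I: its derived state '0' occurs in exactly those taxa and in no other taxon (including the outgroup).

I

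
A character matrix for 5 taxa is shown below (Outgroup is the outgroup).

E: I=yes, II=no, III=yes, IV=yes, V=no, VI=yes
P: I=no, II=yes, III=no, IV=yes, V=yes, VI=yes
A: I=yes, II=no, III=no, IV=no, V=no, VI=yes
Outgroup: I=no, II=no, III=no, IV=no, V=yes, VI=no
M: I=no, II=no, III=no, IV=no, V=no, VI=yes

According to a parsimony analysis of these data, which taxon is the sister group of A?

Character polarity is set by the outgroup: the derived state is whichever differs from the outgroup's state, so for V the derived state is 'no', and for the remaining characters it is 'yes'.
Only A and E show the derived state 'yes' for I, supporting them as a clade.
II (derived state 'yes') is unique to P (autapomorphy; uninformative for grouping).
III (derived state 'yes') is unique to E (autapomorphy; uninformative for grouping).
IV groups E and P, which is incompatible with the clades supported by the remaining characters; treating it as convergent (homoplasy) costs fewer steps than any alternative tree.
V: derived state 'no' in A, E, and M only — synapomorphy for {A, E, M}.
All ingroup taxa share the derived state 'yes' for VI; it defines the ingroup but does not resolve relationships within it.
Most parsimonious ingroup topology: ((M,(A,E)),P).
A and E form a cherry on this tree, so they are sister taxa.

E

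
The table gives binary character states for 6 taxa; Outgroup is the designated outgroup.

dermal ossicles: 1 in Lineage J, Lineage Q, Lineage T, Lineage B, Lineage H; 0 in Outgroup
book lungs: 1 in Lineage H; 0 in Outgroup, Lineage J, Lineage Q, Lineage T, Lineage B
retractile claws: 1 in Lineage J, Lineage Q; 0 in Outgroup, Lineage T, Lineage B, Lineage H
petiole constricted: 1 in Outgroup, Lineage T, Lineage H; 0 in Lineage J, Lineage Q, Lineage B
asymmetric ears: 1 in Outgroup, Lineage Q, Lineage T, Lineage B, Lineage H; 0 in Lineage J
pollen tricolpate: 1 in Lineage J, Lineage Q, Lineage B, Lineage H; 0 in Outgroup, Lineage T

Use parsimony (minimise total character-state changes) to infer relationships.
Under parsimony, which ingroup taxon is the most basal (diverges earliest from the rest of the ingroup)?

Character polarity is set by the outgroup: the derived state is whichever differs from the outgroup's state, so for petiole constricted, asymmetric ears the derived state is '0', and for the remaining characters it is '1'.
All ingroup taxa share the derived state '1' for dermal ossicles; it defines the ingroup but does not resolve relationships within it.
book lungs: derived state '1' in Lineage H only — an autapomorphy, so it tells us nothing about relationships among taxa.
retractile claws: derived state '1' in Lineage J and Lineage Q only — synapomorphy for {Lineage J, Lineage Q}.
Only Lineage B, Lineage J, and Lineage Q show the derived state '0' for petiole constricted, supporting them as a clade.
asymmetric ears (derived state '0') is unique to Lineage J (autapomorphy; uninformative for grouping).
pollen tricolpate (derived state '1') is shared by Lineage B, Lineage H, Lineage J, and Lineage Q — a synapomorphy uniting that clade.
Most parsimonious ingroup topology: ((((Lineage J,Lineage Q),Lineage B),Lineage H),Lineage T).
Lineage T is sister to the clade containing all other ingroup taxa, so it is the earliest-diverging (most basal) ingroup lineage.

Lineage T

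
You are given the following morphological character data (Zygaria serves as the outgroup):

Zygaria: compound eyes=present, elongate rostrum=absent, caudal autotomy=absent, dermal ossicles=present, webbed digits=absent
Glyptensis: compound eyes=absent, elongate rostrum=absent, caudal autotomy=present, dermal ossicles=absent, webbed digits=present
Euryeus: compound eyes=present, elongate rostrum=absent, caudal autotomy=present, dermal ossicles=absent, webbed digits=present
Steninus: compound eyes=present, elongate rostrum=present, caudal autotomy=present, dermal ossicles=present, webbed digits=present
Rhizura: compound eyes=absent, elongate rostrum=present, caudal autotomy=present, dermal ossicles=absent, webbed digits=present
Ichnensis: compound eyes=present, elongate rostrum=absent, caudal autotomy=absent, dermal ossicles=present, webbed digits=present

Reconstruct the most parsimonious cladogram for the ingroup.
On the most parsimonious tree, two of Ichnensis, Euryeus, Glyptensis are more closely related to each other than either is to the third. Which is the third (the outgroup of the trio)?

Ichnensis

Character polarity is set by the outgroup: the derived state is whichever differs from the outgroup's state, so for compound eyes, dermal ossicles the derived state is 'absent', and for the remaining characters it is 'present'.
Only Glyptensis and Rhizura show the derived state 'absent' for compound eyes, supporting them as a clade.
elongate rostrum groups Rhizura and Steninus, which is incompatible with the clades supported by the remaining characters; treating it as convergent (homoplasy) costs fewer steps than any alternative tree.
caudal autotomy (derived state 'present') is shared by Euryeus, Glyptensis, Rhizura, and Steninus — a synapomorphy uniting that clade.
dermal ossicles: derived state 'absent' in Euryeus, Glyptensis, and Rhizura only — synapomorphy for {Euryeus, Glyptensis, Rhizura}.
webbed digits (derived state 'present') is shared by all ingroup taxa — unites the whole ingroup.
Most parsimonious ingroup topology: ((((Glyptensis,Rhizura),Euryeus),Steninus),Ichnensis).
Glyptensis and Euryeus share a more recent common ancestor with each other than either does with Ichnensis, so Ichnensis is the least closely related of the three.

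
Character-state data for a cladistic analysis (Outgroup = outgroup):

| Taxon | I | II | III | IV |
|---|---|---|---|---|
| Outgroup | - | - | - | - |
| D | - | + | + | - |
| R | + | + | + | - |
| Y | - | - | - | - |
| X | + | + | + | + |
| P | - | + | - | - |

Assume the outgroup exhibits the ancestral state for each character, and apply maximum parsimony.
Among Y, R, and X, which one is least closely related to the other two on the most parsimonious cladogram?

Y

The outgroup has state '-' for every character, so '+' is the derived state throughout.
I: derived state '+' in R and X only — synapomorphy for {R, X}.
II: derived state '+' in D, P, R, and X only — synapomorphy for {D, P, R, X}.
III (derived state '+') is shared by D, R, and X — a synapomorphy uniting that clade.
IV (derived state '+') is unique to X (autapomorphy; uninformative for grouping).
Most parsimonious ingroup topology: ((((R,X),D),P),Y).
X and R share a more recent common ancestor with each other than either does with Y, so Y is the least closely related of the three.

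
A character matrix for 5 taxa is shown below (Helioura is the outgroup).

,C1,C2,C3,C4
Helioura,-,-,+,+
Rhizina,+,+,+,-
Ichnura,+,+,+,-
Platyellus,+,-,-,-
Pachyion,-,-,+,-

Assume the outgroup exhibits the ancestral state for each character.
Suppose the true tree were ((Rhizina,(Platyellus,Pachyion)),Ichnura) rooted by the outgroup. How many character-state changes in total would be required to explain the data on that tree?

6

Map each character onto ((Rhizina,(Platyellus,Pachyion)),Ichnura) (rooted by Helioura) and count the minimum state changes it requires (Fitch parsimony):
C1: 2; C2: 2; C3: 1; C4: 1.
Total tree length = 6.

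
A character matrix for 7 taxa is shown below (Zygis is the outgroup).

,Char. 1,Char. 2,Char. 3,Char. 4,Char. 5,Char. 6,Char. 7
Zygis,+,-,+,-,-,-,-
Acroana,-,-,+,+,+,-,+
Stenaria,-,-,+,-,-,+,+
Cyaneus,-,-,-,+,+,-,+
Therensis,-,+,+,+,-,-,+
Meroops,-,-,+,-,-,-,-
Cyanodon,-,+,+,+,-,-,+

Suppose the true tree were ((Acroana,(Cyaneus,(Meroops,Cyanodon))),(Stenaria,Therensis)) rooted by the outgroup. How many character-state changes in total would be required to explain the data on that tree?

12

Map each character onto ((Acroana,(Cyaneus,(Meroops,Cyanodon))),(Stenaria,Therensis)) (rooted by Zygis) and count the minimum state changes it requires (Fitch parsimony):
Char. 1: 1; Char. 2: 2; Char. 3: 1; Char. 4: 3; Char. 5: 2; Char. 6: 1; Char. 7: 2.
Total tree length = 12.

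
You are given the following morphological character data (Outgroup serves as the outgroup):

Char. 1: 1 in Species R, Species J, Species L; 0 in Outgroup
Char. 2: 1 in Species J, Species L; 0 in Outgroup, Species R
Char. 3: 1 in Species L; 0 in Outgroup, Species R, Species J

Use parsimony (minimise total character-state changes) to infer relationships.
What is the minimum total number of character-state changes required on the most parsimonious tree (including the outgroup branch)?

The outgroup has state '0' for every character, so '1' is the derived state throughout.
All ingroup taxa share the derived state '1' for Char. 1; it defines the ingroup but does not resolve relationships within it.
Only Species J and Species L show the derived state '1' for Char. 2, supporting them as a clade.
Char. 3 (derived state '1') is unique to Species L (autapomorphy; uninformative for grouping).
Most parsimonious ingroup topology: (Species R,(Species J,Species L)).
Changes per character on this tree: Char. 1: 1; Char. 2: 1; Char. 3: 1.
Total = 3.

3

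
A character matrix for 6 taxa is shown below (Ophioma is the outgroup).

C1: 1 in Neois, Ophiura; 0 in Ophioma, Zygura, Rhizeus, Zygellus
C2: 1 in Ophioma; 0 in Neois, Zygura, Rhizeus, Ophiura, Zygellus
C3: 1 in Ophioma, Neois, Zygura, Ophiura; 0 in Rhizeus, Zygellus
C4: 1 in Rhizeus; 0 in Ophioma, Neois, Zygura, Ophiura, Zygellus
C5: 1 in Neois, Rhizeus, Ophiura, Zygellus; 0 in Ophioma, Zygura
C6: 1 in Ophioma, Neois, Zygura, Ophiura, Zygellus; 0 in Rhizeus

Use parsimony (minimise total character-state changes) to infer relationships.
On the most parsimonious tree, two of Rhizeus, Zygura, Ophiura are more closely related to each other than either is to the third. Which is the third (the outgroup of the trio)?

Zygura

Character polarity is set by the outgroup: the derived state is whichever differs from the outgroup's state, so for C2, C3, C6 the derived state is '0', and for the remaining characters it is '1'.
Only Neois and Ophiura show the derived state '1' for C1, supporting them as a clade.
C2 (derived state '0') is shared by all ingroup taxa — unites the whole ingroup.
C3 (derived state '0') is shared by Rhizeus and Zygellus — a synapomorphy uniting that clade.
C4: derived state '1' in Rhizeus only — an autapomorphy, so it tells us nothing about relationships among taxa.
Only Neois, Ophiura, Rhizeus, and Zygellus show the derived state '1' for C5, supporting them as a clade.
C6: derived state '0' in Rhizeus only — an autapomorphy, so it tells us nothing about relationships among taxa.
Most parsimonious ingroup topology: (((Neois,Ophiura),(Rhizeus,Zygellus)),Zygura).
Ophiura and Rhizeus share a more recent common ancestor with each other than either does with Zygura, so Zygura is the least closely related of the three.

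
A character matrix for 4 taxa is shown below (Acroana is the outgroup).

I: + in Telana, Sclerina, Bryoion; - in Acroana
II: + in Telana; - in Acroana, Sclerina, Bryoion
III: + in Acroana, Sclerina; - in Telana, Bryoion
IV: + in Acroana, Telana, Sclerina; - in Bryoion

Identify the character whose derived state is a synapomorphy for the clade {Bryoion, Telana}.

III

Character polarity is set by the outgroup: the derived state is whichever differs from the outgroup's state, so for III, IV the derived state is '-', and for the remaining characters it is '+'.
I (derived state '+') is shared by all ingroup taxa — unites the whole ingroup.
II: derived state '+' in Telana only — an autapomorphy, so it tells us nothing about relationships among taxa.
Only Bryoion and Telana show the derived state '-' for III, supporting them as a clade.
IV (derived state '-') is unique to Bryoion (autapomorphy; uninformative for grouping).
Most parsimonious ingroup topology: ((Telana,Bryoion),Sclerina).
The clade {Bryoion, Telana} is supported by III: its derived state '-' occurs in exactly those taxa and in no other taxon (including the outgroup).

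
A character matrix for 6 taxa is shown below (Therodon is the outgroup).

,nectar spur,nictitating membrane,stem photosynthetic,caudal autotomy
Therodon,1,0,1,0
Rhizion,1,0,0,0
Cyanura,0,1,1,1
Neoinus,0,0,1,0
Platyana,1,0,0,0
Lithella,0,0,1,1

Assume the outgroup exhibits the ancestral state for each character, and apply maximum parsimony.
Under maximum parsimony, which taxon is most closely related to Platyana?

Character polarity is set by the outgroup: the derived state is whichever differs from the outgroup's state, so for nectar spur, stem photosynthetic the derived state is '0', and for the remaining characters it is '1'.
nectar spur (derived state '0') is shared by Cyanura, Lithella, and Neoinus — a synapomorphy uniting that clade.
nictitating membrane (derived state '1') is unique to Cyanura (autapomorphy; uninformative for grouping).
Only Platyana and Rhizion show the derived state '0' for stem photosynthetic, supporting them as a clade.
caudal autotomy: derived state '1' in Cyanura and Lithella only — synapomorphy for {Cyanura, Lithella}.
Most parsimonious ingroup topology: ((Rhizion,Platyana),((Cyanura,Lithella),Neoinus)).
Platyana and Rhizion form a cherry on this tree, so they are sister taxa.

Rhizion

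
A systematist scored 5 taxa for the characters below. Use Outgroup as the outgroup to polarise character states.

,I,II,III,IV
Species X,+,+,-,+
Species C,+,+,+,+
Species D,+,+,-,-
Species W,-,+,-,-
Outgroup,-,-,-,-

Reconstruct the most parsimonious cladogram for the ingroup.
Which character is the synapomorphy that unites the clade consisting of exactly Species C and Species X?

The outgroup has state '-' for every character, so '+' is the derived state throughout.
I (derived state '+') is shared by Species C, Species D, and Species X — a synapomorphy uniting that clade.
All ingroup taxa share the derived state '+' for II; it defines the ingroup but does not resolve relationships within it.
III: derived state '+' in Species C only — an autapomorphy, so it tells us nothing about relationships among taxa.
IV (derived state '+') is shared by Species C and Species X — a synapomorphy uniting that clade.
Most parsimonious ingroup topology: (((Species X,Species C),Species D),Species W).
The clade {Species C, Species X} is supported by IV: its derived state '+' occurs in exactly those taxa and in no other taxon (including the outgroup).

IV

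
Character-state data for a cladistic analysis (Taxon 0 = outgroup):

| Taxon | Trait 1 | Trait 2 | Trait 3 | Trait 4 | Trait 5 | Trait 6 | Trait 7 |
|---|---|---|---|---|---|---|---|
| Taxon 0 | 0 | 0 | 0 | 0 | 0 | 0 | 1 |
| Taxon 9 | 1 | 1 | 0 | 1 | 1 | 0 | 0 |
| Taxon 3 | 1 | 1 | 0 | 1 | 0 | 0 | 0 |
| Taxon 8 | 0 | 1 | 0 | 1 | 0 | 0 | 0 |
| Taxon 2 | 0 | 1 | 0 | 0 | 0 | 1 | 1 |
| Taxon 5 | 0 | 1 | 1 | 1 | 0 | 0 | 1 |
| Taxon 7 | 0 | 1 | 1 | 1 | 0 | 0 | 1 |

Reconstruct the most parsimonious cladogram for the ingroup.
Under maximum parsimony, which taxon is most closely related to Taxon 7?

Character polarity is set by the outgroup: the derived state is whichever differs from the outgroup's state, so for Trait 7 the derived state is '0', and for the remaining characters it is '1'.
Trait 1: derived state '1' in Taxon 3 and Taxon 9 only — synapomorphy for {Taxon 3, Taxon 9}.
Trait 2 (derived state '1') is shared by all ingroup taxa — unites the whole ingroup.
Trait 3: derived state '1' in Taxon 5 and Taxon 7 only — synapomorphy for {Taxon 5, Taxon 7}.
Trait 4 (derived state '1') is shared by Taxon 3, Taxon 5, Taxon 7, Taxon 8, and Taxon 9 — a synapomorphy uniting that clade.
Trait 5: derived state '1' in Taxon 9 only — an autapomorphy, so it tells us nothing about relationships among taxa.
Trait 6 (derived state '1') is unique to Taxon 2 (autapomorphy; uninformative for grouping).
Trait 7: derived state '0' in Taxon 3, Taxon 8, and Taxon 9 only — synapomorphy for {Taxon 3, Taxon 8, Taxon 9}.
Most parsimonious ingroup topology: ((((Taxon 9,Taxon 3),Taxon 8),(Taxon 5,Taxon 7)),Taxon 2).
Taxon 7 and Taxon 5 form a cherry on this tree, so they are sister taxa.

Taxon 5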